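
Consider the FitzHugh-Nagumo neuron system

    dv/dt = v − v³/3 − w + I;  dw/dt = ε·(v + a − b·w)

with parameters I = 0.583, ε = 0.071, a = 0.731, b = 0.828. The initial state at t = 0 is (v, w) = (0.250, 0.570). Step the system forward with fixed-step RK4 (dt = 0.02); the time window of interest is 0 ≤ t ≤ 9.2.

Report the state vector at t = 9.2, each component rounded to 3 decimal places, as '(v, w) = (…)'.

(v, w) = (1.144, 1.339)

t=0.000: state=(0.250, 0.570)
step 1 (dt=0.02): k1=(0.258, 0.036), k2=(0.260, 0.036), k3=(0.260, 0.036), k4=(0.262, 0.036); state += dt/6·(k1+2k2+2k3+k4)
t=0.020: state=(0.255, 0.571)
t=0.040: state=(0.260, 0.571)
t=0.060: state=(0.266, 0.572)
continuing one RK4 step at a time; state shown every 25 steps (Δt=0.5):
t=0.500: state=(0.407, 0.590)
t=1.000: state=(0.631, 0.617)
t=1.500: state=(0.911, 0.651)
t=2.000: state=(1.195, 0.695)
t=2.500: state=(1.405, 0.746)
t=3.000: state=(1.515, 0.802)
t=3.500: state=(1.554, 0.858)
t=4.000: state=(1.553, 0.913)
t=4.500: state=(1.533, 0.966)
t=5.000: state=(1.504, 1.017)
t=5.500: state=(1.470, 1.065)
t=6.000: state=(1.433, 1.111)
t=6.500: state=(1.394, 1.153)
t=7.000: state=(1.354, 1.194)
t=7.500: state=(1.311, 1.231)
t=8.000: state=(1.265, 1.266)
t=8.500: state=(1.217, 1.299)
t=9.000: state=(1.166, 1.328)
t=9.200: state=(1.144, 1.339)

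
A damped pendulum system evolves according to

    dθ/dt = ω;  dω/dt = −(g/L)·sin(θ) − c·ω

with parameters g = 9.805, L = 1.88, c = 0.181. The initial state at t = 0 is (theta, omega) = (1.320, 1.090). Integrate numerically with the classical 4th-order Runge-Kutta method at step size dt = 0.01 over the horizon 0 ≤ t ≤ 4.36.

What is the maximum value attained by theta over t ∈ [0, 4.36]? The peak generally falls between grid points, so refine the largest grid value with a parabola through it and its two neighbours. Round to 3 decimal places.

max theta = 1.433

t=0.000: state=(1.320, 1.090)
step 1 (dt=0.01): k1=(1.090, -5.250), k2=(1.064, -5.252), k3=(1.064, -5.252), k4=(1.037, -5.254); state += dt/6·(k1+2k2+2k3+k4)
t=0.010: state=(1.331, 1.037)
t=0.020: state=(1.341, 0.985)
t=0.030: state=(1.350, 0.932)
continuing one RK4 step at a time; state shown every 20 steps (Δt=0.2):
t=0.200: state=(1.433, 0.043)
t=0.400: state=(1.340, -0.968)
t=0.600: state=(1.052, -1.889)
t=0.800: state=(0.600, -2.575)
t=1.000: state=(0.052, -2.810)
t=1.200: state=(-0.486, -2.485)
t=1.400: state=(-0.913, -1.731)
t=1.600: state=(-1.166, -0.780)
t=1.800: state=(-1.223, 0.206)
t=2.000: state=(-1.087, 1.141)
t=2.200: state=(-0.776, 1.927)
t=2.400: state=(-0.337, 2.401)
t=2.600: state=(0.153, 2.407)
t=2.800: state=(0.594, 1.942)
t=3.000: state=(0.909, 1.166)
t=3.200: state=(1.053, 0.265)
t=3.400: state=(1.015, -0.632)
t=3.600: state=(0.807, -1.425)
t=3.800: state=(0.461, -1.985)
t=4.000: state=(0.038, -2.167)
t=4.200: state=(-0.377, -1.913)
t=4.360: state=(-0.648, -1.451)
largest grid value and its neighbours: theta(0.200)=1.43306, theta(0.210)=1.43323, theta(0.220)=1.43289
parabola through these three points peaks at t≈0.208 with theta≈1.43324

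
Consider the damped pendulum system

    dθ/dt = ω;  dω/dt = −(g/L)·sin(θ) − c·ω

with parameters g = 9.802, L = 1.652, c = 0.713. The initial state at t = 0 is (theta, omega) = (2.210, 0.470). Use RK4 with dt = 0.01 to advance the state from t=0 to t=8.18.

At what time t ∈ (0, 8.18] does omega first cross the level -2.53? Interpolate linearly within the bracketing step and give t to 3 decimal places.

t=0.000: state=(2.210, 0.470)
step 1 (dt=0.01): k1=(0.470, -5.097), k2=(0.445, -5.071), k3=(0.445, -5.071), k4=(0.419, -5.045); state += dt/6·(k1+2k2+2k3+k4)
t=0.010: state=(2.214, 0.419)
t=0.020: state=(2.218, 0.369)
t=0.030: state=(2.222, 0.319)
continuing one RK4 step at a time; state shown every 50 steps (Δt=0.5):
t=0.500: state=(1.870, -1.783)
t=0.670: state=(1.504, -2.517)
next step: t=0.680: state=(1.478, -2.558) — omega has crossed -2.53
linear interpolation between t=0.670 (-2.51723) and t=0.680 (-2.55828) → t≈0.673

t = 0.673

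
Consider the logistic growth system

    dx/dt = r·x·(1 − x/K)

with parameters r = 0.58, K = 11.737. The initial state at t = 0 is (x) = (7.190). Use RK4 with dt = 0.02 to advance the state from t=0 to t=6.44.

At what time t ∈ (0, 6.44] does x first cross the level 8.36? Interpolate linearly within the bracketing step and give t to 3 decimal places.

t=0.000: state=(7.190)
step 1 (dt=0.02): k1=(1.616), k2=(1.613), k3=(1.613), k4=(1.611); state += dt/6·(k1+2k2+2k3+k4)
t=0.020: state=(7.222)
t=0.040: state=(7.254)
t=0.060: state=(7.287)
continuing one RK4 step at a time; state shown every 25 steps (Δt=0.5):
t=0.500: state=(7.967)
t=0.760: state=(8.342)
next step: t=0.780: state=(8.370) — x has crossed 8.36
linear interpolation between t=0.760 (8.34206) and t=0.780 (8.36998) → t≈0.773

t = 0.773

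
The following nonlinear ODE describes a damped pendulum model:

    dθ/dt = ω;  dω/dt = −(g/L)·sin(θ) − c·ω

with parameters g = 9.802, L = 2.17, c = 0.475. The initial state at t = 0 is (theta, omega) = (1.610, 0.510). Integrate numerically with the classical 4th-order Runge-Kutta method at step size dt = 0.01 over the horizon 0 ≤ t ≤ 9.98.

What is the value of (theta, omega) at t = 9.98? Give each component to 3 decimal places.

t=0.000: state=(1.610, 0.510)
step 1 (dt=0.01): k1=(0.510, -4.756), k2=(0.486, -4.744), k3=(0.486, -4.744), k4=(0.463, -4.732); state += dt/6·(k1+2k2+2k3+k4)
t=0.010: state=(1.615, 0.463)
t=0.020: state=(1.619, 0.415)
t=0.030: state=(1.623, 0.368)
continuing one RK4 step at a time; state shown every 50 steps (Δt=0.5):
t=0.500: state=(1.316, -1.598)
t=1.000: state=(0.185, -2.585)
t=1.500: state=(-0.854, -1.267)
t=2.000: state=(-0.984, 0.695)
t=2.500: state=(-0.304, 1.782)
t=3.000: state=(0.493, 1.134)
t=3.500: state=(0.693, -0.335)
t=4.000: state=(0.257, -1.227)
t=4.500: state=(-0.314, -0.857)
t=5.000: state=(-0.484, 0.192)
t=5.500: state=(-0.189, 0.855)
t=6.000: state=(0.214, 0.613)
t=6.500: state=(0.338, -0.130)
t=7.000: state=(0.132, -0.600)
t=7.500: state=(-0.150, -0.428)
t=8.000: state=(-0.236, 0.096)
t=8.500: state=(-0.090, 0.423)
t=9.000: state=(0.108, 0.296)
t=9.500: state=(0.165, -0.073)
t=9.980: state=(0.066, -0.295)

(theta, omega) = (0.066, -0.295)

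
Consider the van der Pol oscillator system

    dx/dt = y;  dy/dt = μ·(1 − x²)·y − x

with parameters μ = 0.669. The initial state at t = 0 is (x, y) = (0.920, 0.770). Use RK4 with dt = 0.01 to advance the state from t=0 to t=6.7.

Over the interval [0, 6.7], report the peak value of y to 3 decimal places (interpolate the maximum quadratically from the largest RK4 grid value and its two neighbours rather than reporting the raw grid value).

t=0.000: state=(0.920, 0.770)
step 1 (dt=0.01): k1=(0.770, -0.841), k2=(0.766, -0.849), k3=(0.766, -0.849), k4=(0.762, -0.857); state += dt/6·(k1+2k2+2k3+k4)
t=0.010: state=(0.928, 0.762)
t=0.020: state=(0.935, 0.753)
t=0.030: state=(0.943, 0.744)
continuing one RK4 step at a time; state shown every 25 steps (Δt=0.25):
t=0.250: state=(1.083, 0.518)
t=0.500: state=(1.175, 0.217)
t=0.750: state=(1.191, -0.085)
t=1.000: state=(1.135, -0.363)
t=1.250: state=(1.011, -0.620)
t=1.500: state=(0.825, -0.870)
t=1.750: state=(0.575, -1.131)
t=2.000: state=(0.258, -1.410)
t=2.250: state=(-0.130, -1.683)
t=2.500: state=(-0.575, -1.852)
t=2.750: state=(-1.033, -1.753)
t=3.000: state=(-1.422, -1.309)
t=3.250: state=(-1.672, -0.685)
t=3.500: state=(-1.770, -0.123)
t=3.750: state=(-1.747, 0.286)
t=4.000: state=(-1.637, 0.574)
t=4.250: state=(-1.465, 0.801)
t=4.500: state=(-1.238, 1.014)
t=4.750: state=(-0.956, 1.249)
t=5.000: state=(-0.609, 1.534)
t=5.250: state=(-0.184, 1.870)
t=5.500: state=(0.325, 2.186)
t=5.750: state=(0.889, 2.263)
t=6.000: state=(1.414, 1.850)
t=6.250: state=(1.782, 1.062)
t=6.500: state=(1.949, 0.313)
t=6.700: state=(1.967, -0.113)
largest grid value and its neighbours: y(5.670)=2.28298, y(5.680)=2.28319, y(5.690)=2.28267
parabola through these three points peaks at t≈5.678 with y≈2.28321

max y = 2.283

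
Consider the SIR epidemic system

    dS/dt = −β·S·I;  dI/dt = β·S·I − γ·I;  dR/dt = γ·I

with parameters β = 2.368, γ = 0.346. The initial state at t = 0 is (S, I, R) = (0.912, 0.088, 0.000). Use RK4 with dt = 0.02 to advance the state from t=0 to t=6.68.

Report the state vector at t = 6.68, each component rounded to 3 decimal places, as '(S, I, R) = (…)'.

t=0.000: state=(0.912, 0.088, 0.000)
step 1 (dt=0.02): k1=(-0.190, 0.160, 0.030), k2=(-0.193, 0.162, 0.031), k3=(-0.193, 0.162, 0.031), k4=(-0.196, 0.165, 0.032); state += dt/6·(k1+2k2+2k3+k4)
t=0.020: state=(0.908, 0.091, 0.001)
t=0.040: state=(0.904, 0.095, 0.001)
t=0.060: state=(0.900, 0.098, 0.002)
continuing one RK4 step at a time; state shown every 25 steps (Δt=0.5):
t=0.500: state=(0.773, 0.203, 0.024)
t=1.000: state=(0.551, 0.375, 0.074)
t=1.500: state=(0.321, 0.527, 0.153)
t=2.000: state=(0.164, 0.585, 0.250)
t=2.500: state=(0.083, 0.567, 0.351)
t=3.000: state=(0.044, 0.512, 0.444)
t=3.500: state=(0.025, 0.448, 0.527)
t=4.000: state=(0.015, 0.386, 0.599)
t=4.500: state=(0.010, 0.329, 0.661)
t=5.000: state=(0.007, 0.279, 0.714)
t=5.500: state=(0.005, 0.237, 0.758)
t=6.000: state=(0.004, 0.200, 0.796)
t=6.500: state=(0.003, 0.169, 0.828)
t=6.680: state=(0.003, 0.159, 0.838)

(S, I, R) = (0.003, 0.159, 0.838)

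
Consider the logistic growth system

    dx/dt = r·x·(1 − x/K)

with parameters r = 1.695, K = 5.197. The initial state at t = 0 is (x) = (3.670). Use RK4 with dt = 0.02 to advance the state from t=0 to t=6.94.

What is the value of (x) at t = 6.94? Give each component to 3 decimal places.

t=0.000: state=(3.670)
step 1 (dt=0.02): k1=(1.828), k2=(1.815), k3=(1.815), k4=(1.802); state += dt/6·(k1+2k2+2k3+k4)
t=0.020: state=(3.706)
t=0.040: state=(3.742)
t=0.060: state=(3.777)
continuing one RK4 step at a time; state shown every 25 steps (Δt=0.5):
t=0.500: state=(4.411)
t=1.000: state=(4.828)
t=1.500: state=(5.032)
t=2.000: state=(5.125)
t=2.500: state=(5.166)
t=3.000: state=(5.184)
t=3.500: state=(5.191)
t=4.000: state=(5.195)
t=4.500: state=(5.196)
t=5.000: state=(5.197)
t=5.500: state=(5.197)
t=6.000: state=(5.197)
t=6.500: state=(5.197)
t=6.940: state=(5.197)

(x) = (5.197)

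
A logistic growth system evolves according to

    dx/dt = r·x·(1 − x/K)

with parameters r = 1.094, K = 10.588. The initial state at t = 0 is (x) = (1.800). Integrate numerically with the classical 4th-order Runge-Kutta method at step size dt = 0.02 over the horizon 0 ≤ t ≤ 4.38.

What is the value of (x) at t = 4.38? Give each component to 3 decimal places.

t=0.000: state=(1.800)
step 1 (dt=0.02): k1=(1.634), k2=(1.646), k3=(1.646), k4=(1.658); state += dt/6·(k1+2k2+2k3+k4)
t=0.020: state=(1.833)
t=0.040: state=(1.866)
t=0.060: state=(1.900)
continuing one RK4 step at a time; state shown every 10 steps (Δt=0.2):
t=0.200: state=(2.151)
t=0.400: state=(2.550)
t=0.600: state=(2.997)
t=0.800: state=(3.489)
t=1.000: state=(4.018)
t=1.200: state=(4.576)
t=1.400: state=(5.151)
t=1.600: state=(5.729)
t=1.800: state=(6.297)
t=2.000: state=(6.842)
t=2.200: state=(7.353)
t=2.400: state=(7.823)
t=2.600: state=(8.246)
t=2.800: state=(8.621)
t=3.000: state=(8.948)
t=3.200: state=(9.229)
t=3.400: state=(9.467)
t=3.600: state=(9.669)
t=3.800: state=(9.836)
t=4.000: state=(9.976)
t=4.200: state=(10.090)
t=4.380: state=(10.176)

(x) = (10.176)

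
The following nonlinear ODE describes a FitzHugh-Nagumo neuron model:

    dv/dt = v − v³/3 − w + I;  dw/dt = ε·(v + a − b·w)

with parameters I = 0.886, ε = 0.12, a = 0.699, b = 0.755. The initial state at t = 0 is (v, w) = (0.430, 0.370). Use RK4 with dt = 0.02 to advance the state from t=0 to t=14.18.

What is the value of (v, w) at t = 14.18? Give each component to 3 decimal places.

t=0.000: state=(0.430, 0.370)
step 1 (dt=0.02): k1=(0.919, 0.102), k2=(0.926, 0.103), k3=(0.926, 0.103), k4=(0.932, 0.104); state += dt/6·(k1+2k2+2k3+k4)
t=0.020: state=(0.449, 0.372)
t=0.040: state=(0.467, 0.374)
t=0.060: state=(0.486, 0.376)
continuing one RK4 step at a time; state shown every 25 steps (Δt=0.5):
t=0.500: state=(0.953, 0.435)
t=1.000: state=(1.452, 0.528)
t=1.500: state=(1.713, 0.640)
t=2.000: state=(1.781, 0.756)
t=2.500: state=(1.769, 0.867)
t=3.000: state=(1.732, 0.973)
t=3.500: state=(1.686, 1.071)
t=4.000: state=(1.637, 1.162)
t=4.500: state=(1.586, 1.246)
t=5.000: state=(1.533, 1.323)
t=5.500: state=(1.480, 1.394)
t=6.000: state=(1.425, 1.459)
t=6.500: state=(1.368, 1.517)
t=7.000: state=(1.308, 1.569)
t=7.500: state=(1.246, 1.616)
t=8.000: state=(1.180, 1.656)
t=8.500: state=(1.108, 1.691)
t=9.000: state=(1.028, 1.720)
t=9.500: state=(0.939, 1.742)
t=10.000: state=(0.833, 1.758)
t=10.500: state=(0.703, 1.767)
t=11.000: state=(0.533, 1.766)
t=11.500: state=(0.292, 1.753)
t=12.000: state=(-0.075, 1.724)
t=12.500: state=(-0.640, 1.668)
t=13.000: state=(-1.324, 1.577)
t=13.500: state=(-1.763, 1.456)
t=14.000: state=(-1.890, 1.324)
t=14.180: state=(-1.898, 1.277)

(v, w) = (-1.898, 1.277)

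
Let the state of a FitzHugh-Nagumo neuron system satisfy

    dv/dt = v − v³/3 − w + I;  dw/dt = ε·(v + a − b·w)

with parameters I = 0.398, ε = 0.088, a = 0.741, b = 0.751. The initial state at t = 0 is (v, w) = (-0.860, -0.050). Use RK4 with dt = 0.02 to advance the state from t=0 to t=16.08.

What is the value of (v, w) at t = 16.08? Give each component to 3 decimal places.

t=0.000: state=(-0.860, -0.050)
step 1 (dt=0.02): k1=(-0.200, -0.007), k2=(-0.200, -0.007), k3=(-0.200, -0.007), k4=(-0.201, -0.008); state += dt/6·(k1+2k2+2k3+k4)
t=0.020: state=(-0.864, -0.050)
t=0.040: state=(-0.868, -0.050)
t=0.060: state=(-0.872, -0.050)
continuing one RK4 step at a time; state shown every 50 steps (Δt=1):
t=1.000: state=(-1.067, -0.066)
t=2.000: state=(-1.228, -0.097)
t=3.000: state=(-1.300, -0.136)
t=4.000: state=(-1.308, -0.175)
t=5.000: state=(-1.285, -0.212)
t=6.000: state=(-1.248, -0.243)
t=7.000: state=(-1.205, -0.269)
t=8.000: state=(-1.159, -0.289)
t=9.000: state=(-1.111, -0.304)
t=10.000: state=(-1.062, -0.314)
t=11.000: state=(-1.012, -0.319)
t=12.000: state=(-0.961, -0.320)
t=13.000: state=(-0.907, -0.316)
t=14.000: state=(-0.849, -0.307)
t=15.000: state=(-0.785, -0.294)
t=16.000: state=(-0.711, -0.276)
t=16.080: state=(-0.704, -0.274)

(v, w) = (-0.704, -0.274)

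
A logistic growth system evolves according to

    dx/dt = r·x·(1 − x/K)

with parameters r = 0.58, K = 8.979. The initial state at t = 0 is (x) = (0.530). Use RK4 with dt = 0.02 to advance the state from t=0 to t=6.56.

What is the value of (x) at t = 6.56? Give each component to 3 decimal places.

(x) = (6.627)

t=0.000: state=(0.530)
step 1 (dt=0.02): k1=(0.289), k2=(0.291), k3=(0.291), k4=(0.292); state += dt/6·(k1+2k2+2k3+k4)
t=0.020: state=(0.536)
t=0.040: state=(0.542)
t=0.060: state=(0.548)
continuing one RK4 step at a time; state shown every 25 steps (Δt=0.5):
t=0.500: state=(0.695)
t=1.000: state=(0.905)
t=1.500: state=(1.169)
t=2.000: state=(1.497)
t=2.500: state=(1.895)
t=3.000: state=(2.364)
t=3.500: state=(2.902)
t=4.000: state=(3.498)
t=4.500: state=(4.133)
t=5.000: state=(4.783)
t=5.500: state=(5.421)
t=6.000: state=(6.022)
t=6.500: state=(6.566)
t=6.560: state=(6.627)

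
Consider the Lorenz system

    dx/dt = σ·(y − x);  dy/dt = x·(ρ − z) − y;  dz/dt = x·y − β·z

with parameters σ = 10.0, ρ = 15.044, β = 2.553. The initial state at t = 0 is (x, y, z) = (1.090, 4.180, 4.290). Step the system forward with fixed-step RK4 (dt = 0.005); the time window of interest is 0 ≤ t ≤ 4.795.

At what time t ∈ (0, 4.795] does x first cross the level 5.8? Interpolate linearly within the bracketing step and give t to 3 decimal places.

t = 0.172

t=0.000: state=(1.090, 4.180, 4.290)
step 1 (dt=0.005): k1=(30.900, 7.542, -6.396), k2=(30.316, 8.372, -6.010), k3=(30.351, 8.353, -6.017), k4=(29.800, 9.169, -5.633); state += dt/6·(k1+2k2+2k3+k4)
t=0.005: state=(1.242, 4.222, 4.260)
t=0.010: state=(1.388, 4.272, 4.234)
t=0.015: state=(1.530, 4.329, 4.211)
t=0.170: state=(5.732, 8.990, 6.072)
next step: t=0.175: state=(5.896, 9.202, 6.257) — x has crossed 5.8
linear interpolation between t=0.170 (5.73181) and t=0.175 (5.89592) → t≈0.172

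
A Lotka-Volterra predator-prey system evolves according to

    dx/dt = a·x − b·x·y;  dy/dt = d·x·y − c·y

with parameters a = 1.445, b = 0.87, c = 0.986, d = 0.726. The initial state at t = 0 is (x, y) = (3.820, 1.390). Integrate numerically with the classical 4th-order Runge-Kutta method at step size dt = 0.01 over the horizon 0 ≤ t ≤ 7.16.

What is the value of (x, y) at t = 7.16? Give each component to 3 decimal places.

(x, y) = (0.679, 3.663)

t=0.000: state=(3.820, 1.390)
step 1 (dt=0.01): k1=(0.900, 2.484), k2=(0.860, 2.511), k3=(0.860, 2.511), k4=(0.819, 2.538); state += dt/6·(k1+2k2+2k3+k4)
t=0.010: state=(3.829, 1.415)
t=0.020: state=(3.836, 1.441)
t=0.030: state=(3.843, 1.467)
continuing one RK4 step at a time; state shown every 25 steps (Δt=0.25):
t=0.250: state=(3.741, 2.179)
t=0.500: state=(3.002, 3.167)
t=0.750: state=(1.981, 3.889)
t=1.000: state=(1.189, 4.031)
t=1.250: state=(0.730, 3.734)
t=1.500: state=(0.489, 3.252)
t=1.750: state=(0.366, 2.743)
t=2.000: state=(0.305, 2.276)
t=2.250: state=(0.279, 1.875)
t=2.500: state=(0.276, 1.541)
t=2.750: state=(0.292, 1.267)
t=3.000: state=(0.326, 1.047)
t=3.250: state=(0.380, 0.873)
t=3.500: state=(0.459, 0.736)
t=3.750: state=(0.568, 0.631)
t=4.000: state=(0.717, 0.553)
t=4.250: state=(0.917, 0.501)
t=4.500: state=(1.185, 0.473)
t=4.750: state=(1.535, 0.473)
t=5.000: state=(1.981, 0.508)
t=5.250: state=(2.524, 0.596)
t=5.500: state=(3.127, 0.778)
t=5.750: state=(3.661, 1.129)
t=6.000: state=(3.861, 1.760)
t=6.250: state=(3.427, 2.693)
t=6.500: state=(2.466, 3.609)
t=6.750: state=(1.524, 4.034)
t=7.000: state=(0.914, 3.914)
t=7.160: state=(0.679, 3.663)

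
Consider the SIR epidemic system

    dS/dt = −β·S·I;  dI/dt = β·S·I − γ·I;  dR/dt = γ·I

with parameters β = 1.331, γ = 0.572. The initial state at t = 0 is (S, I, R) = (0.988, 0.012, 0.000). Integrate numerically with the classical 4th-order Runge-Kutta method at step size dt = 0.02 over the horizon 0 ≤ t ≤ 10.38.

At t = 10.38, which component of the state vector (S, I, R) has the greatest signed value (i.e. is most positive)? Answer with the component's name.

largest component: R

t=0.000: state=(0.988, 0.012, 0.000)
step 1 (dt=0.02): k1=(-0.016, 0.009, 0.007), k2=(-0.016, 0.009, 0.007), k3=(-0.016, 0.009, 0.007), k4=(-0.016, 0.009, 0.007); state += dt/6·(k1+2k2+2k3+k4)
t=0.020: state=(0.988, 0.012, 0.000)
t=0.040: state=(0.987, 0.012, 0.000)
t=0.060: state=(0.987, 0.013, 0.000)
continuing one RK4 step at a time; state shown every 25 steps (Δt=0.5):
t=0.500: state=(0.979, 0.017, 0.004)
t=1.000: state=(0.965, 0.025, 0.010)
t=1.500: state=(0.946, 0.035, 0.019)
t=2.000: state=(0.920, 0.049, 0.031)
t=2.500: state=(0.885, 0.068, 0.047)
t=3.000: state=(0.840, 0.090, 0.070)
t=3.500: state=(0.784, 0.117, 0.099)
t=4.000: state=(0.719, 0.144, 0.137)
t=4.500: state=(0.647, 0.171, 0.182)
t=5.000: state=(0.573, 0.193, 0.234)
t=5.500: state=(0.501, 0.207, 0.291)
t=6.000: state=(0.436, 0.212, 0.352)
t=6.500: state=(0.379, 0.209, 0.412)
t=7.000: state=(0.330, 0.199, 0.471)
t=7.500: state=(0.291, 0.184, 0.525)
t=8.000: state=(0.259, 0.166, 0.575)
t=8.500: state=(0.233, 0.147, 0.620)
t=9.000: state=(0.213, 0.128, 0.659)
t=9.500: state=(0.197, 0.110, 0.693)
t=10.000: state=(0.184, 0.094, 0.722)
t=10.380: state=(0.176, 0.083, 0.741)
compare at T: S=0.176, I=0.083, R=0.741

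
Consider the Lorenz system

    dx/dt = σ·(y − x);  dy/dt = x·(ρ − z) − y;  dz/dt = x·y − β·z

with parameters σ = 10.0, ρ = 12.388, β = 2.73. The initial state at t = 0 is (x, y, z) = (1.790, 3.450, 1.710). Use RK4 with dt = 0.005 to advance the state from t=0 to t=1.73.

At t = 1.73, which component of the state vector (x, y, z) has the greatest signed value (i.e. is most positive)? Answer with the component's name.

largest component: z

t=0.000: state=(1.790, 3.450, 1.710)
step 1 (dt=0.005): k1=(16.600, 15.664, 1.507), k2=(16.577, 16.061, 1.712), k3=(16.587, 16.058, 1.712), k4=(16.574, 16.453, 1.920); state += dt/6·(k1+2k2+2k3+k4)
t=0.005: state=(1.873, 3.530, 1.719)
t=0.010: state=(1.956, 3.615, 1.729)
t=0.015: state=(2.039, 3.703, 1.742)
continuing one RK4 step at a time; state shown every 20 steps (Δt=0.1):
t=0.100: state=(3.616, 5.767, 2.405)
t=0.200: state=(6.229, 9.258, 5.136)
t=0.300: state=(9.159, 11.477, 11.300)
t=0.400: state=(9.702, 8.175, 17.336)
t=0.500: state=(6.750, 3.107, 17.199)
t=0.600: state=(3.593, 1.187, 13.947)
t=0.700: state=(1.980, 1.052, 10.857)
t=0.800: state=(1.505, 1.391, 8.438)
t=0.900: state=(1.633, 1.976, 6.647)
t=1.000: state=(2.178, 2.935, 5.465)
t=1.100: state=(3.188, 4.478, 5.029)
t=1.200: state=(4.794, 6.711, 5.800)
t=1.300: state=(6.893, 9.018, 8.550)
t=1.400: state=(8.514, 9.309, 13.000)
t=1.500: state=(8.094, 6.518, 15.868)
t=1.600: state=(5.954, 3.632, 15.127)
t=1.700: state=(3.993, 2.515, 12.768)
t=1.730: state=(3.598, 2.439, 12.033)
compare at T: x=3.598, y=2.439, z=12.033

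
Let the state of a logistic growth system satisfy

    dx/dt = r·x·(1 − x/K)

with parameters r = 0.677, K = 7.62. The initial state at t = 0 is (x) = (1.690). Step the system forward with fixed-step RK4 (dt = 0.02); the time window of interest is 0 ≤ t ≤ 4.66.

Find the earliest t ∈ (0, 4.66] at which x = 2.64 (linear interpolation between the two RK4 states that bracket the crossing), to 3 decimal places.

t=0.000: state=(1.690)
step 1 (dt=0.02): k1=(0.890), k2=(0.894), k3=(0.894), k4=(0.897); state += dt/6·(k1+2k2+2k3+k4)
t=0.020: state=(1.708)
t=0.040: state=(1.726)
t=0.060: state=(1.744)
continuing one RK4 step at a time; state shown every 10 steps (Δt=0.2):
t=0.200: state=(1.875)
t=0.400: state=(2.073)
t=0.600: state=(2.283)
t=0.800: state=(2.505)
t=0.900: state=(2.620)
next step: t=0.920: state=(2.644) — x has crossed 2.64
linear interpolation between t=0.900 (2.62046) and t=0.920 (2.64379) → t≈0.917

t = 0.917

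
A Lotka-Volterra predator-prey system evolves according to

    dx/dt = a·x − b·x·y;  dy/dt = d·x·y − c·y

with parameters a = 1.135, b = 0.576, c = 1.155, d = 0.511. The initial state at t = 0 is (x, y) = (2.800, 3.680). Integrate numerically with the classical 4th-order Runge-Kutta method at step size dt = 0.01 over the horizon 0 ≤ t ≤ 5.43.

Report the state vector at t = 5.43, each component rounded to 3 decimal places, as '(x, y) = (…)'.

t=0.000: state=(2.800, 3.680)
step 1 (dt=0.01): k1=(-2.757, 1.015), k2=(-2.752, 0.990), k3=(-2.752, 0.990), k4=(-2.746, 0.966); state += dt/6·(k1+2k2+2k3+k4)
t=0.010: state=(2.772, 3.690)
t=0.020: state=(2.745, 3.699)
t=0.030: state=(2.718, 3.708)
continuing one RK4 step at a time; state shown every 20 steps (Δt=0.2):
t=0.200: state=(2.281, 3.785)
t=0.400: state=(1.856, 3.708)
t=0.600: state=(1.537, 3.497)
t=0.800: state=(1.310, 3.208)
t=1.000: state=(1.157, 2.887)
t=1.200: state=(1.060, 2.565)
t=1.400: state=(1.008, 2.263)
t=1.600: state=(0.990, 1.988)
t=1.800: state=(1.002, 1.747)
t=2.000: state=(1.041, 1.539)
t=2.200: state=(1.106, 1.363)
t=2.400: state=(1.196, 1.217)
t=2.600: state=(1.314, 1.098)
t=2.800: state=(1.462, 1.004)
t=3.000: state=(1.641, 0.933)
t=3.200: state=(1.854, 0.885)
t=3.400: state=(2.105, 0.860)
t=3.600: state=(2.393, 0.859)
t=3.800: state=(2.717, 0.885)
t=4.000: state=(3.069, 0.944)
t=4.200: state=(3.436, 1.044)
t=4.400: state=(3.791, 1.200)
t=4.600: state=(4.093, 1.426)
t=4.800: state=(4.284, 1.738)
t=5.000: state=(4.302, 2.143)
t=5.200: state=(4.105, 2.619)
t=5.400: state=(3.704, 3.103)
t=5.430: state=(3.630, 3.171)

(x, y) = (3.630, 3.171)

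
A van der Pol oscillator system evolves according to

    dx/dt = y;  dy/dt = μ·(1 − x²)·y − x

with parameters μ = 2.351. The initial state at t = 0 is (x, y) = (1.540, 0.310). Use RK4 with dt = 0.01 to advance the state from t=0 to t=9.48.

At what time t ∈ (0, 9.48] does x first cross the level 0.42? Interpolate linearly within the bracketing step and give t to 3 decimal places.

t=0.000: state=(1.540, 0.310)
step 1 (dt=0.01): k1=(0.310, -2.540), k2=(0.297, -2.504), k3=(0.297, -2.504), k4=(0.285, -2.468); state += dt/6·(k1+2k2+2k3+k4)
t=0.010: state=(1.543, 0.285)
t=0.020: state=(1.546, 0.261)
t=0.030: state=(1.548, 0.237)
continuing one RK4 step at a time; state shown every 50 steps (Δt=0.5):
t=0.500: state=(1.495, -0.325)
t=1.000: state=(1.276, -0.546)
t=1.500: state=(0.925, -0.921)
t=1.890: state=(0.425, -1.810)
next step: t=1.900: state=(0.407, -1.849) — x has crossed 0.42
linear interpolation between t=1.890 (0.42549) and t=1.900 (0.40720) → t≈1.893

t = 1.893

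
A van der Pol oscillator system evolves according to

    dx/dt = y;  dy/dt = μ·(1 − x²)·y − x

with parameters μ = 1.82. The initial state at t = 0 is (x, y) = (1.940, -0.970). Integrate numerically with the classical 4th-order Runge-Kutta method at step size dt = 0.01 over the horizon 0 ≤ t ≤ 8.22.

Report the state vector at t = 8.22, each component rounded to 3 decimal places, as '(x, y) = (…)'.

(x, y) = (1.435, -0.571)

t=0.000: state=(1.940, -0.970)
step 1 (dt=0.01): k1=(-0.970, 2.939), k2=(-0.955, 2.837), k3=(-0.956, 2.840), k4=(-0.942, 2.742); state += dt/6·(k1+2k2+2k3+k4)
t=0.010: state=(1.930, -0.942)
t=0.020: state=(1.921, -0.915)
t=0.030: state=(1.912, -0.890)
continuing one RK4 step at a time; state shown every 50 steps (Δt=0.5):
t=0.500: state=(1.611, -0.555)
t=1.000: state=(1.313, -0.669)
t=1.500: state=(0.900, -1.050)
t=2.000: state=(0.125, -2.301)
t=2.500: state=(-1.458, -2.991)
t=3.000: state=(-2.020, 0.039)
t=3.500: state=(-1.891, 0.360)
t=4.000: state=(-1.689, 0.446)
t=4.500: state=(-1.438, 0.569)
t=5.000: state=(-1.098, 0.826)
t=5.500: state=(-0.537, 1.562)
t=6.000: state=(0.705, 3.517)
t=6.500: state=(1.960, 0.711)
t=7.000: state=(1.962, -0.298)
t=7.500: state=(1.780, -0.409)
t=8.000: state=(1.553, -0.507)
t=8.220: state=(1.435, -0.571)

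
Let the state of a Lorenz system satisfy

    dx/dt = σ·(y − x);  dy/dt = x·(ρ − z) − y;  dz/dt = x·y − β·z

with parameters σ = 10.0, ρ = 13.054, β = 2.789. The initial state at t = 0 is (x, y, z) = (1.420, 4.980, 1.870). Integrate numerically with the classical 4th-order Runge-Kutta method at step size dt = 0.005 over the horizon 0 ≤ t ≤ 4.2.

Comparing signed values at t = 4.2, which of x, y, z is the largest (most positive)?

largest component: z

t=0.000: state=(1.420, 4.980, 1.870)
step 1 (dt=0.005): k1=(35.600, 10.901, 1.856), k2=(34.983, 11.862, 2.328), k3=(35.022, 11.841, 2.320), k4=(34.441, 12.782, 2.790); state += dt/6·(k1+2k2+2k3+k4)
t=0.005: state=(1.595, 5.039, 1.882)
t=0.010: state=(1.765, 5.108, 1.898)
t=0.015: state=(1.930, 5.185, 1.919)
continuing one RK4 step at a time; state shown every 40 steps (Δt=0.2):
t=0.200: state=(7.874, 11.409, 7.660)
t=0.400: state=(8.934, 5.341, 19.336)
t=0.600: state=(2.358, 0.687, 12.741)
t=0.800: state=(1.237, 1.363, 7.506)
t=1.000: state=(2.293, 3.275, 4.899)
t=1.200: state=(5.645, 8.055, 6.357)
t=1.400: state=(9.292, 9.050, 15.837)
t=1.600: state=(4.926, 2.546, 14.982)
t=1.800: state=(2.617, 2.487, 9.703)
t=2.000: state=(3.621, 4.703, 7.191)
t=2.200: state=(6.734, 8.488, 9.683)
t=2.400: state=(7.893, 6.789, 15.572)
t=2.600: state=(4.633, 3.343, 13.266)
t=2.800: state=(3.710, 3.971, 9.653)
t=3.000: state=(5.261, 6.446, 9.102)
t=3.200: state=(7.369, 7.824, 12.818)
t=3.400: state=(6.248, 5.042, 14.305)
t=3.600: state=(4.478, 4.128, 11.574)
t=3.800: state=(4.841, 5.469, 9.914)
t=4.000: state=(6.431, 7.155, 11.375)
t=4.200: state=(6.714, 6.204, 13.688)
compare at T: x=6.714, y=6.204, z=13.688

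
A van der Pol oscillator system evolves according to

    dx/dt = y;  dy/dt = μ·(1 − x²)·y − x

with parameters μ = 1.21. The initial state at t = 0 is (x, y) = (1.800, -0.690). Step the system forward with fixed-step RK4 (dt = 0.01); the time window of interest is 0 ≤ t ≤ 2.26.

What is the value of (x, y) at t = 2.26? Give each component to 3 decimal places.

t=0.000: state=(1.800, -0.690)
step 1 (dt=0.01): k1=(-0.690, 0.070), k2=(-0.690, 0.062), k3=(-0.690, 0.062), k4=(-0.689, 0.055); state += dt/6·(k1+2k2+2k3+k4)
t=0.010: state=(1.793, -0.689)
t=0.020: state=(1.786, -0.689)
t=0.030: state=(1.779, -0.689)
continuing one RK4 step at a time; state shown every 10 steps (Δt=0.1):
t=0.100: state=(1.731, -0.690)
t=0.200: state=(1.662, -0.702)
t=0.300: state=(1.590, -0.723)
t=0.400: state=(1.517, -0.752)
t=0.500: state=(1.440, -0.789)
t=0.600: state=(1.359, -0.835)
t=0.700: state=(1.272, -0.891)
t=0.800: state=(1.180, -0.957)
t=0.900: state=(1.081, -1.037)
t=1.000: state=(0.972, -1.132)
t=1.100: state=(0.853, -1.247)
t=1.200: state=(0.722, -1.386)
t=1.300: state=(0.575, -1.554)
t=1.400: state=(0.410, -1.754)
t=1.500: state=(0.223, -1.989)
t=1.600: state=(0.011, -2.253)
t=1.700: state=(-0.228, -2.526)
t=1.800: state=(-0.493, -2.768)
t=1.900: state=(-0.778, -2.908)
t=2.000: state=(-1.068, -2.865)
t=2.100: state=(-1.343, -2.591)
t=2.200: state=(-1.580, -2.118)
t=2.260: state=(-1.697, -1.781)

(x, y) = (-1.697, -1.781)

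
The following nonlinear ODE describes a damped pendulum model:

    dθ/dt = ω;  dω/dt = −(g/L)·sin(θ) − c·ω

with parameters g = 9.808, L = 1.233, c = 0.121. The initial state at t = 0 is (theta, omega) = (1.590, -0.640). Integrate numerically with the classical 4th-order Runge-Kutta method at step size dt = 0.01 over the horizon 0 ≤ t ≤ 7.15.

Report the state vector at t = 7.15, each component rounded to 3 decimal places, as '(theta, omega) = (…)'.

(theta, omega) = (0.830, 1.402)

t=0.000: state=(1.590, -0.640)
step 1 (dt=0.01): k1=(-0.640, -7.876), k2=(-0.679, -7.871), k3=(-0.679, -7.871), k4=(-0.719, -7.867); state += dt/6·(k1+2k2+2k3+k4)
t=0.010: state=(1.583, -0.719)
t=0.020: state=(1.576, -0.797)
t=0.030: state=(1.567, -0.876)
continuing one RK4 step at a time; state shown every 25 steps (Δt=0.25):
t=0.250: state=(1.188, -2.546)
t=0.500: state=(0.365, -3.839)
t=0.750: state=(-0.590, -3.495)
t=1.000: state=(-1.268, -1.810)
t=1.250: state=(-1.473, 0.175)
t=1.500: state=(-1.187, 2.082)
t=1.750: state=(-0.473, 3.469)
t=2.000: state=(0.423, 3.405)
t=2.250: state=(1.109, 1.927)
t=2.500: state=(1.352, 0.003)
t=2.750: state=(1.115, -1.865)
t=3.000: state=(0.462, -3.209)
t=3.250: state=(-0.373, -3.193)
t=3.500: state=(-1.019, -1.819)
t=3.750: state=(-1.244, 0.035)
t=4.000: state=(-1.006, 1.827)
t=4.250: state=(-0.378, 3.037)
t=4.500: state=(0.399, 2.919)
t=4.750: state=(0.976, 1.562)
t=5.000: state=(1.145, -0.227)
t=5.250: state=(0.871, -1.906)
t=5.500: state=(0.248, -2.904)
t=5.750: state=(-0.468, -2.591)
t=6.000: state=(-0.956, -1.202)
t=6.250: state=(-1.043, 0.518)
t=6.500: state=(-0.713, 2.041)
t=6.750: state=(-0.089, 2.757)
t=7.000: state=(0.556, 2.204)
t=7.150: state=(0.830, 1.402)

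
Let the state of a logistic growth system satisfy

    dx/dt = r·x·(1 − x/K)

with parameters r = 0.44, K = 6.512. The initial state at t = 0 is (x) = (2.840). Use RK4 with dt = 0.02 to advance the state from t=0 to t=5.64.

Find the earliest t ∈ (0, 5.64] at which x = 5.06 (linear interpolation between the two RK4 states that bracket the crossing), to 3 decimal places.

t=0.000: state=(2.840)
step 1 (dt=0.02): k1=(0.705), k2=(0.705), k3=(0.705), k4=(0.705); state += dt/6·(k1+2k2+2k3+k4)
t=0.020: state=(2.854)
t=0.040: state=(2.868)
t=0.060: state=(2.882)
continuing one RK4 step at a time; state shown every 10 steps (Δt=0.2):
t=0.200: state=(2.982)
t=0.400: state=(3.124)
t=0.600: state=(3.268)
t=0.800: state=(3.411)
t=1.000: state=(3.553)
t=1.200: state=(3.695)
t=1.400: state=(3.834)
t=1.600: state=(3.972)
t=1.800: state=(4.107)
t=2.000: state=(4.239)
t=2.200: state=(4.367)
t=2.400: state=(4.492)
t=2.600: state=(4.612)
t=2.800: state=(4.729)
t=3.000: state=(4.840)
t=3.200: state=(4.947)
t=3.400: state=(5.049)
t=3.420: state=(5.059)
next step: t=3.440: state=(5.069) — x has crossed 5.06
linear interpolation between t=3.420 (5.05937) and t=3.440 (5.06928) → t≈3.421

t = 3.421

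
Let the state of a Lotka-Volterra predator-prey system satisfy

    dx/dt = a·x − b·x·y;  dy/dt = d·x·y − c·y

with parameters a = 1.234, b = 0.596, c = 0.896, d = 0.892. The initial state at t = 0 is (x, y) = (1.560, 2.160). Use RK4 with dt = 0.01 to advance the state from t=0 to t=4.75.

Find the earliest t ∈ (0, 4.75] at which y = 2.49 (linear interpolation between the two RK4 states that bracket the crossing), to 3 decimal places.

t=0.000: state=(1.560, 2.160)
step 1 (dt=0.01): k1=(-0.083, 1.070), k2=(-0.088, 1.072), k3=(-0.088, 1.072), k4=(-0.093, 1.074); state += dt/6·(k1+2k2+2k3+k4)
t=0.010: state=(1.559, 2.171)
t=0.020: state=(1.558, 2.181)
t=0.030: state=(1.557, 2.192)
continuing one RK4 step at a time; state shown every 20 steps (Δt=0.2):
t=0.200: state=(1.524, 2.379)
t=0.300: state=(1.491, 2.488)
next step: t=0.310: state=(1.487, 2.499) — y has crossed 2.49
linear interpolation between t=0.300 (2.48795) and t=0.310 (2.49873) → t≈0.302

t = 0.302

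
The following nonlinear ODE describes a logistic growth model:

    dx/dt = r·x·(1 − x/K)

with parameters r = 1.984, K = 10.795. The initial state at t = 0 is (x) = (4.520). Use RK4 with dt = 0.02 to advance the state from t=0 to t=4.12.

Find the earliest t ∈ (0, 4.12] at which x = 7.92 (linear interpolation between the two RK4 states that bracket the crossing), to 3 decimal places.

t = 0.676

t=0.000: state=(4.520)
step 1 (dt=0.02): k1=(5.213), k2=(5.229), k3=(5.229), k4=(5.245); state += dt/6·(k1+2k2+2k3+k4)
t=0.020: state=(4.625)
t=0.040: state=(4.730)
t=0.060: state=(4.835)
continuing one RK4 step at a time; state shown every 10 steps (Δt=0.2):
t=0.200: state=(5.583)
t=0.400: state=(6.632)
t=0.600: state=(7.590)
t=0.660: state=(7.852)
next step: t=0.680: state=(7.936) — x has crossed 7.92
linear interpolation between t=0.660 (7.85208) and t=0.680 (7.93625) → t≈0.676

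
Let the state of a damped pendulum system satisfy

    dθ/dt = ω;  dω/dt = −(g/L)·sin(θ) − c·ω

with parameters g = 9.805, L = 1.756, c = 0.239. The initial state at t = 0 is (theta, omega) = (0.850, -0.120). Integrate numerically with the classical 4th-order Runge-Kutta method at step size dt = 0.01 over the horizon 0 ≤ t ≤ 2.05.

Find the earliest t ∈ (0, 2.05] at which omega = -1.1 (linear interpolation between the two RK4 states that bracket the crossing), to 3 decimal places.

t = 0.257

t=0.000: state=(0.850, -0.120)
step 1 (dt=0.01): k1=(-0.120, -4.166), k2=(-0.141, -4.159), k3=(-0.141, -4.159), k4=(-0.162, -4.151); state += dt/6·(k1+2k2+2k3+k4)
t=0.010: state=(0.849, -0.162)
t=0.020: state=(0.847, -0.203)
t=0.030: state=(0.845, -0.244)
continuing one RK4 step at a time; state shown every 10 steps (Δt=0.1):
t=0.100: state=(0.817, -0.527)
t=0.200: state=(0.746, -0.904)
t=0.250: state=(0.696, -1.077)
next step: t=0.260: state=(0.685, -1.110) — omega has crossed -1.1
linear interpolation between t=0.250 (-1.07675) and t=0.260 (-1.10971) → t≈0.257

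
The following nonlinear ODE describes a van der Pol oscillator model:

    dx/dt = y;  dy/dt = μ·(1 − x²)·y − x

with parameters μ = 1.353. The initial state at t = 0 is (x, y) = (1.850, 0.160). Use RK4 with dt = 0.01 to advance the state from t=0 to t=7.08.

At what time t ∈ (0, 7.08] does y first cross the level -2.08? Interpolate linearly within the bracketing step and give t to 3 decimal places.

t = 2.154

t=0.000: state=(1.850, 0.160)
step 1 (dt=0.01): k1=(0.160, -2.374), k2=(0.148, -2.337), k3=(0.148, -2.337), k4=(0.137, -2.300); state += dt/6·(k1+2k2+2k3+k4)
t=0.010: state=(1.851, 0.137)
t=0.020: state=(1.853, 0.114)
t=0.030: state=(1.854, 0.092)
continuing one RK4 step at a time; state shown every 25 steps (Δt=0.25):
t=0.250: state=(1.832, -0.246)
t=0.500: state=(1.745, -0.433)
t=0.750: state=(1.622, -0.548)
t=1.000: state=(1.472, -0.653)
t=1.250: state=(1.293, -0.779)
t=1.500: state=(1.078, -0.957)
t=1.750: state=(0.807, -1.232)
t=2.000: state=(0.447, -1.682)
t=2.150: state=(0.167, -2.069)
next step: t=2.160: state=(0.146, -2.098) — y has crossed -2.08
linear interpolation between t=2.150 (-2.06908) and t=2.160 (-2.09814) → t≈2.154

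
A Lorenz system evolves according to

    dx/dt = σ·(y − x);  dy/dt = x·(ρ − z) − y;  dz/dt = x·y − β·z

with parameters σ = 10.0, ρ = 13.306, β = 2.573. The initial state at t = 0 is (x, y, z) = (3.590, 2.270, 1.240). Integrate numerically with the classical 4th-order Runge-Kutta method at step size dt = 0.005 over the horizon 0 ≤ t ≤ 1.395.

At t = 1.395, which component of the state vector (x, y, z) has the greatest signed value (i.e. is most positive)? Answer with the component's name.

t=0.000: state=(3.590, 2.270, 1.240)
step 1 (dt=0.005): k1=(-13.200, 41.047, 4.959), k2=(-11.844, 40.502, 5.217), k3=(-11.891, 40.542, 5.219), k4=(-10.578, 40.035, 5.472); state += dt/6·(k1+2k2+2k3+k4)
t=0.005: state=(3.531, 2.473, 1.266)
t=0.010: state=(3.484, 2.671, 1.295)
t=0.015: state=(3.449, 2.865, 1.326)
continuing one RK4 step at a time; state shown every 10 steps (Δt=0.05):
t=0.050: state=(3.481, 4.163, 1.617)
t=0.100: state=(4.145, 6.045, 2.331)
t=0.150: state=(5.330, 8.127, 3.627)
t=0.200: state=(6.894, 10.287, 5.848)
t=0.250: state=(8.618, 11.974, 9.248)
t=0.300: state=(10.059, 12.248, 13.547)
t=0.350: state=(10.604, 10.447, 17.539)
t=0.400: state=(9.866, 7.159, 19.713)
t=0.450: state=(8.087, 3.928, 19.659)
t=0.500: state=(5.952, 1.779, 18.199)
t=0.550: state=(4.056, 0.725, 16.281)
t=0.600: state=(2.651, 0.354, 14.394)
t=0.650: state=(1.731, 0.309, 12.688)
t=0.700: state=(1.186, 0.388, 11.179)
t=0.750: state=(0.897, 0.507, 9.851)
t=0.800: state=(0.772, 0.645, 8.684)
t=0.850: state=(0.755, 0.803, 7.661)
t=0.900: state=(0.814, 0.996, 6.769)
t=0.950: state=(0.936, 1.242, 5.998)
t=1.000: state=(1.122, 1.564, 5.341)
t=1.050: state=(1.383, 1.990, 4.801)
t=1.100: state=(1.737, 2.554, 4.387)
t=1.150: state=(2.210, 3.299, 4.128)
t=1.200: state=(2.837, 4.268, 4.078)
t=1.250: state=(3.653, 5.498, 4.330)
t=1.300: state=(4.688, 6.984, 5.031)
t=1.350: state=(5.938, 8.617, 6.379)
t=1.395: state=(7.181, 9.967, 8.291)
compare at T: x=7.181, y=9.967, z=8.291

largest component: y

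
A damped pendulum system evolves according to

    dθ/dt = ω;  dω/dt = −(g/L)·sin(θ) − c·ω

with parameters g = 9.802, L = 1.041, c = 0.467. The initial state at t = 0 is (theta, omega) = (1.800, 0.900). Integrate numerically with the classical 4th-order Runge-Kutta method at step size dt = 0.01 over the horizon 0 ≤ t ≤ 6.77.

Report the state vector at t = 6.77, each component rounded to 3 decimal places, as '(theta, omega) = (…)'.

(theta, omega) = (0.350, -0.297)

t=0.000: state=(1.800, 0.900)
step 1 (dt=0.01): k1=(0.900, -9.590), k2=(0.852, -9.558), k3=(0.852, -9.558), k4=(0.804, -9.527); state += dt/6·(k1+2k2+2k3+k4)
t=0.010: state=(1.809, 0.804)
t=0.020: state=(1.816, 0.709)
t=0.030: state=(1.823, 0.615)
continuing one RK4 step at a time; state shown every 25 steps (Δt=0.25):
t=0.250: state=(1.738, -1.354)
t=0.500: state=(1.138, -3.383)
t=0.750: state=(0.138, -4.295)
t=1.000: state=(-0.818, -3.035)
t=1.250: state=(-1.294, -0.730)
t=1.500: state=(-1.193, 1.483)
t=1.750: state=(-0.603, 3.069)
t=2.000: state=(0.212, 3.136)
t=2.250: state=(0.830, 1.631)
t=2.500: state=(0.989, -0.357)
t=2.750: state=(0.680, -2.003)
t=3.000: state=(0.075, -2.602)
t=3.250: state=(-0.501, -1.804)
t=3.500: state=(-0.762, -0.234)
t=3.750: state=(-0.625, 1.262)
t=4.000: state=(-0.193, 2.023)
t=4.250: state=(0.291, 1.666)
t=4.500: state=(0.571, 0.502)
t=4.750: state=(0.533, -0.768)
t=5.000: state=(0.230, -1.535)
t=5.250: state=(-0.160, -1.430)
t=5.500: state=(-0.423, -0.593)
t=5.750: state=(-0.440, 0.445)
t=6.000: state=(-0.229, 1.150)
t=6.250: state=(0.078, 1.184)
t=6.500: state=(0.310, 0.594)
t=6.750: state=(0.355, -0.235)
t=6.770: state=(0.350, -0.297)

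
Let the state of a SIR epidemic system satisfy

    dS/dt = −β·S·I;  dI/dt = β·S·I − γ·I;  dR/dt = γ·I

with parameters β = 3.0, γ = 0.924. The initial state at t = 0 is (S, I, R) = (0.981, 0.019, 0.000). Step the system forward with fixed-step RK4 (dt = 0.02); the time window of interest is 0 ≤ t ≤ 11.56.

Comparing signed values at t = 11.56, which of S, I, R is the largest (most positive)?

largest component: R

t=0.000: state=(0.981, 0.019, 0.000)
step 1 (dt=0.02): k1=(-0.056, 0.038, 0.018), k2=(-0.057, 0.039, 0.018), k3=(-0.057, 0.039, 0.018), k4=(-0.058, 0.040, 0.018); state += dt/6·(k1+2k2+2k3+k4)
t=0.020: state=(0.980, 0.020, 0.000)
t=0.040: state=(0.979, 0.021, 0.001)
t=0.060: state=(0.977, 0.021, 0.001)
continuing one RK4 step at a time; state shown every 25 steps (Δt=0.5):
t=0.500: state=(0.934, 0.051, 0.015)
t=1.000: state=(0.827, 0.121, 0.053)
t=1.500: state=(0.637, 0.230, 0.133)
t=2.000: state=(0.419, 0.319, 0.262)
t=2.500: state=(0.255, 0.330, 0.415)
t=3.000: state=(0.160, 0.282, 0.558)
t=3.500: state=(0.110, 0.217, 0.673)
t=4.000: state=(0.083, 0.158, 0.759)
t=4.500: state=(0.068, 0.111, 0.821)
t=5.000: state=(0.059, 0.077, 0.864)
t=5.500: state=(0.054, 0.053, 0.893)
t=6.000: state=(0.051, 0.036, 0.914)
t=6.500: state=(0.048, 0.024, 0.927)
t=7.000: state=(0.047, 0.017, 0.937)
t=7.500: state=(0.046, 0.011, 0.943)
t=8.000: state=(0.045, 0.008, 0.947)
t=8.500: state=(0.045, 0.005, 0.950)
t=9.000: state=(0.045, 0.003, 0.952)
t=9.500: state=(0.044, 0.002, 0.953)
t=10.000: state=(0.044, 0.002, 0.954)
t=10.500: state=(0.044, 0.001, 0.955)
t=11.000: state=(0.044, 0.001, 0.955)
t=11.500: state=(0.044, 0.000, 0.955)
t=11.560: state=(0.044, 0.000, 0.955)
compare at T: S=0.044, I=0.000, R=0.955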